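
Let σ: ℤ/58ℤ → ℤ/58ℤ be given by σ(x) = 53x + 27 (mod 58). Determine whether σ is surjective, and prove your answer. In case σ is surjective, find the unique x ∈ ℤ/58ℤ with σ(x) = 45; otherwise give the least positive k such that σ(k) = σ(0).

8

Recall: surjectivity means every element of the codomain has a preimage under σ.
Since gcd(53, 58) = 1, 53 is invertible modulo 58. Euclid's algorithm: 58 = 1·53 + 5, 53 = 10·5 + 3, 5 = 1·3 + 2, 3 = 1·2 + 1; back-substituting gives 1 = 23·53 − 21·58, so 53⁻¹ ≡ 23 (mod 58).
Then y ↦ 23(y − 27) is a two-sided inverse to σ, so every y ∈ ℤ/58ℤ has a preimage.
So σ is surjective.
Since σ is surjective, we compute σ⁻¹(45): solve 53x + 27 ≡ 45 (mod 58), i.e. 53x ≡ 18 (mod 58).
Multiplying by 53⁻¹ = 23 gives x ≡ 23·18 = 414 = 7·58 + 8 ≡ 8 (mod 58).
Check: σ(8) = 53·8 + 27 = 451 = 7·58 + 45 ≡ 45 (mod 58).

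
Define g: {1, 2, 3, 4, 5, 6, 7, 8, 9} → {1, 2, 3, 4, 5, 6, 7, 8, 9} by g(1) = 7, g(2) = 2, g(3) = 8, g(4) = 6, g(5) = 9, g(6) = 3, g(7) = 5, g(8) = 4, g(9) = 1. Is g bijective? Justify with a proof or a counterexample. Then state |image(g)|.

9

The values 7, 2, 8, 6, 9, 3, 5, 4, 1 are a permutation of {1, 2, 3, 4, 5, 6, 7, 8, 9}: each element appears exactly once.
So g is injective and surjective, hence bijective.
The image of g is {1, 2, 3, 4, 5, 6, 7, 8, 9}, which has 9 elements.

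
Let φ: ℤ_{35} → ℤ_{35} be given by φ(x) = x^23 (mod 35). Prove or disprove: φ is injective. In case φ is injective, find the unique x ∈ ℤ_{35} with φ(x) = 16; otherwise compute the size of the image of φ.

Computing x^23 mod 35 for each x (by repeated squaring, reducing mod 35 at every step), the values φ(0), φ(1), …, φ(34) are: 0, 1, 18, 12, 9, 10, 6, 28, 22, 4, 5, 16, 3, 27, 14, 15, 11, 33, 2, 24, 20, 21, 8, 32, 19, 30, 31, 13, 7, 29, 25, 26, 23, 17, 34.
Every element of ℤ_{35} appears exactly once in this list, so φ is a bijection, and in particular injective.
Since φ is injective, we read off the preimage of 16 from the same table: φ(11) = 16, so φ⁻¹(16) = 11.

11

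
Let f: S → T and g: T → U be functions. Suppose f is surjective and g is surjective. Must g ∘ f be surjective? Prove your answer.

surjective

Let c ∈ U. Since g is surjective, there is b ∈ T with g(b) = c. Since f is surjective, there is a ∈ S with f(a) = b.
Then (g ∘ f)(a) = g(b) = c. So g ∘ f is surjective.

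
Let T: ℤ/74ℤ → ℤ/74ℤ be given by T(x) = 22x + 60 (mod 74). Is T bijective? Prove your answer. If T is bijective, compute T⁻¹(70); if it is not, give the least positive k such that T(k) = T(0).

By definition, T is injective when T(u) = T(v) forces u = v.
We have gcd(22, 74) = 2 > 1. Taking u = 0 and v = 37: T(0) = 60 and T(37) = 22·37 + 60 = 874 ≡ 60 (mod 74).
So T(0) = T(37) while 0 ≠ 37, thus T is not injective, hence not bijective.
Since T is not bijective, we find the least positive k with T(k) = T(0): this means 22k ≡ 0 (mod 74), i.e. 74 ∣ 22k. Since gcd(22, 74) = 2, dividing through by 2 this holds exactly when 37 ∣ 11k, and as gcd(11, 37) = 1, exactly when 37 ∣ k.
The smallest positive such k is 37.

37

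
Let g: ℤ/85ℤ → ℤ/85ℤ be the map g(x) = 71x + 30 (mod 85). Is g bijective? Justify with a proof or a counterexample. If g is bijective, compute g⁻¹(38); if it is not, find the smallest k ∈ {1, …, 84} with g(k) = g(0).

48

Suppose g(s) = g(t) in ℤ/85ℤ. Then 71s + 30 ≡ 71t + 30 (mod 85), thus 71(s − t) ≡ 0 (mod 85).
Since gcd(71, 85) = 1, 71 is invertible modulo 85, hence s − t ≡ 0 (mod 85), i.e. s = t.
We now compute 71⁻¹ mod 85 explicitly. Euclid's algorithm: 85 = 1·71 + 14, 71 = 5·14 + 1; back-substituting gives 1 = 6·71 − 5·85, so 71⁻¹ ≡ 6 (mod 85).
Then y ↦ 6(y − 30) is a two-sided inverse to g, so every y ∈ ℤ/85ℤ has a preimage.
Thus g is bijective.
Since g is bijective, we find g⁻¹(38): we need 71x ≡ 38 − 30 ≡ 8 (mod 85). Using 71⁻¹ = 6: x ≡ 6·8 = 48, so x = 48.
Check: g(48) = 71·48 + 30 = 3438 = 40·85 + 38 ≡ 38 (mod 85).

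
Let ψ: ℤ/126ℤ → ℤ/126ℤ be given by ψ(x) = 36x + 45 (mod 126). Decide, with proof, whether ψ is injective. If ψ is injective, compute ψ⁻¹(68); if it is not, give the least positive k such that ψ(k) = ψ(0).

7

We have gcd(36, 126) = 18 > 1. Taking a = 0 and b = 7: ψ(0) = 45 and ψ(7) = 36·7 + 45 = 297 ≡ 45 (mod 126).
So ψ(0) = ψ(7) while 0 ≠ 7, thus ψ is not injective.
Since ψ is not injective, we find the least positive k with ψ(k) = ψ(0): this means 36k ≡ 0 (mod 126), i.e. 126 ∣ 36k. Since gcd(36, 126) = 18, dividing through by 18 this holds exactly when 7 ∣ 2k, and as gcd(2, 7) = 1, exactly when 7 ∣ k.
The smallest positive such k is 7.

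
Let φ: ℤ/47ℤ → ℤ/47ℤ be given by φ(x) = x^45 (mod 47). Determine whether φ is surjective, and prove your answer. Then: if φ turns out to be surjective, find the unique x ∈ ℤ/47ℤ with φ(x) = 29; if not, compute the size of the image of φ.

Since 47 is prime, the nonzero elements of ℤ/47ℤ form a cyclic group of order 46.
As gcd(45, 46) = 1, raising to the 45th power is a bijection on this group: if a^45 ≡ b^45 then (ab^{−1})^45 = 1, and the only element of order dividing gcd(45, 46) = 1 is 1, so a = b.
With φ(0) = 0 this makes φ injective on all of ℤ/47ℤ, hence bijective (finite equal-size domain and codomain). In particular φ is surjective.
Since φ is surjective, we find the preimage of 29. The inverse of x ↦ x^45 on (ℤ/47ℤ)^× is x ↦ x^45, because 45·45 = 2025 = 44·46 + 1 ≡ 1 (mod 46) and x^{46} = 1 for x ≠ 0 (Fermat). So φ⁻¹(29) = 29^45 mod 47.
Repeated squaring mod 47: 29^1 ≡ 29, 29^2 ≡ 29² = 841 ≡ 42, 29^4 ≡ 42² = 1764 ≡ 25, 29^8 ≡ 25² = 625 ≡ 14, 29^16 ≡ 14² = 196 ≡ 8, 29^32 ≡ 8² = 64 ≡ 17. Since 45 = 32 + 8 + 4 + 1, 29^45 ≡ 17·14·25·29: 17·14 = 238 ≡ 3, then 3·25 = 75 ≡ 28, then 28·29 = 812 ≡ 13. So 29^45 ≡ 13 (mod 47).
Hence φ⁻¹(29) = 13.

13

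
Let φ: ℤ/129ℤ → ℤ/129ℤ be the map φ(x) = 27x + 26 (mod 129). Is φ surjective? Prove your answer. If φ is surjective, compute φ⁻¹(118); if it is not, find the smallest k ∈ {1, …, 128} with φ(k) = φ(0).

43

Since gcd(27, 129) = 3, we have 27x ≡ 0 (mod 3) for all x, so φ(x) ≡ 2 (mod 3).
But 0 ≢ 2 (mod 3), so 0 ∈ ℤ/129ℤ has no preimage. Hence φ is not surjective.
Since φ is not surjective, we find the least positive k with φ(k) = φ(0): this means 27k ≡ 0 (mod 129), i.e. 129 ∣ 27k. Since gcd(27, 129) = 3, dividing through by 3 this holds exactly when 43 ∣ 9k, and as gcd(9, 43) = 1, exactly when 43 ∣ k.
The smallest positive such k is 43.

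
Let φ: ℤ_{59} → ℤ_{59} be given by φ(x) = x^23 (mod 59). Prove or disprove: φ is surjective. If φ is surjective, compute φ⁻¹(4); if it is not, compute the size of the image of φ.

45

Since 59 is prime, the nonzero elements of ℤ_{59} form a cyclic group of order 58.
As gcd(23, 58) = 1, raising to the 23rd power is a bijection on this group: if x_1^23 ≡ x_2^23 then (x_1x_2^{−1})^23 = 1, and the only element of order dividing gcd(23, 58) = 1 is 1, so x_1 = x_2.
With φ(0) = 0 this makes φ injective on all of ℤ_{59}, hence bijective (finite equal-size domain and codomain). In particular φ is surjective.
Since φ is surjective, we find the preimage of 4. The inverse of x ↦ x^23 on (ℤ_{59})^× is x ↦ x^53, because 23·53 = 1219 = 21·58 + 1 ≡ 1 (mod 58) and x^{58} = 1 for x ≠ 0 (Fermat). So φ⁻¹(4) = 4^53 mod 59.
Repeated squaring mod 59: 4^1 ≡ 4, 4^2 ≡ 4² = 16, 4^4 ≡ 16² = 256 ≡ 20, 4^8 ≡ 20² = 400 ≡ 46, 4^16 ≡ 46² = 2116 ≡ 51, 4^32 ≡ 51² = 2601 ≡ 5. Since 53 = 32 + 16 + 4 + 1, 4^53 ≡ 5·51·20·4: 5·51 = 255 ≡ 19, then 19·20 = 380 ≡ 26, then 26·4 = 104 ≡ 45. So 4^53 ≡ 45 (mod 59).
Hence φ⁻¹(4) = 45.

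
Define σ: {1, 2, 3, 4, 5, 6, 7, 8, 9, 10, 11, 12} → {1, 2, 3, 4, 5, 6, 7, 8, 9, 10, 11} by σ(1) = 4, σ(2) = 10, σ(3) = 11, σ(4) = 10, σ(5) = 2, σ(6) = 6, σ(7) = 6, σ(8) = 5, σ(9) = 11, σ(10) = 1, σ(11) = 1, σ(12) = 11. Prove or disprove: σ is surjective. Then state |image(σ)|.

No element maps to 3, so σ is not surjective.
The image of σ is {1, 2, 4, 5, 6, 10, 11}, which has 7 elements.

7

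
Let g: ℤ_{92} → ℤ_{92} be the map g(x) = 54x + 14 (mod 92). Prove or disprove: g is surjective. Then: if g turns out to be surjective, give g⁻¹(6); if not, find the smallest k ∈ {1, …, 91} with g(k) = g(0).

46

Since gcd(54, 92) = 2, we have 54x ≡ 0 (mod 2) for all x, so g(x) ≡ 0 (mod 2).
But 1 ≢ 0 (mod 2), so 1 ∈ ℤ_{92} has no preimage. Thus g is not surjective.
Since g is not surjective, we find the least positive k with g(k) = g(0): this means 54k ≡ 0 (mod 92), i.e. 92 ∣ 54k. Since gcd(54, 92) = 2, dividing through by 2 this holds exactly when 46 ∣ 27k, and as gcd(27, 46) = 1, exactly when 46 ∣ k.
The smallest positive such k is 46.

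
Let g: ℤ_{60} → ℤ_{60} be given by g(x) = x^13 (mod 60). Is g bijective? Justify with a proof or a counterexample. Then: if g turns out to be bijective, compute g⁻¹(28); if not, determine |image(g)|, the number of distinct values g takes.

g(0) = 0^13 = 0.
g(30): Repeated squaring mod 60: 30^1 ≡ 30, 30^2 ≡ 30² = 900 ≡ 0, 30^4 ≡ 0² = 0, 30^8 ≡ 0² = 0. Since 13 = 8 + 4 + 1, 30^13 ≡ 0·0·30: 0·0 = 0, then 0·30 = 0. So 30^13 ≡ 0 (mod 60).
So g(0) = g(30) = 0 while 0 ≠ 30, so g is not injective, hence not bijective.
Since g is not bijective, we determine |image(g)|. Computing x^13 mod 60 for each x (by repeated squaring, reducing mod 60 at every step), the values g(0), g(1), …, g(59) are: 0, 1, 32, 3, 4, 5, 36, 7, 8, 9, 40, 11, 12, 13, 44, 15, 16, 17, 48, 19, 20, 21, 52, 23, 24, 25, 56, 27, 28, 29, 0, 31, 32, 33, 4, 35, 36, 37, 8, 39, 40, 41, 12, 43, 44, 45, 16, 47, 48, 49, 20, 51, 52, 53, 24, 55, 56, 57, 28, 59.
The distinct values are {0, 1, 3, 4, 5, 7, 8, 9, 11, 12, 13, 15, 16, 17, 19, 20, 21, 23, 24, 25, 27, 28, 29, 31, 32, 33, 35, 36, 37, 39, 40, 41, 43, 44, 45, 47, 48, 49, 51, 52, 53, 55, 56, 57, 59}; there are 45 of them.

45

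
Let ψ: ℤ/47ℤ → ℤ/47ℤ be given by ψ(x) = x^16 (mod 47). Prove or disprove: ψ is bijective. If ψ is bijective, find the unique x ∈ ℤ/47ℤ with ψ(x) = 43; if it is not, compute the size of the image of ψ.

24

ψ(23): Repeated squaring mod 47: 23^1 ≡ 23, 23^2 ≡ 23² = 529 ≡ 12, 23^4 ≡ 12² = 144 ≡ 3, 23^8 ≡ 3² = 9, 23^16 ≡ 9² = 81 ≡ 34. So 23^16 ≡ 34 (mod 47).
ψ(24): Repeated squaring mod 47: 24^1 ≡ 24, 24^2 ≡ 24² = 576 ≡ 12, 24^4 ≡ 12² = 144 ≡ 3, 24^8 ≡ 3² = 9, 24^16 ≡ 9² = 81 ≡ 34. So 24^16 ≡ 34 (mod 47).
So ψ(23) = ψ(24) = 34 while 23 ≠ 24, therefore ψ is not injective, hence not bijective.
Since ψ is not bijective, we determine |image(ψ)|. Computing x^16 mod 47 for each x (by repeated squaring, reducing mod 47 at every step), the values ψ(0), ψ(1), …, ψ(46) are: 0, 1, 18, 32, 42, 17, 12, 21, 4, 37, 24, 3, 28, 6, 2, 27, 25, 16, 8, 36, 9, 14, 7, 34, 34, 7, 14, 9, 36, 8, 16, 25, 27, 2, 6, 28, 3, 24, 37, 4, 21, 12, 17, 42, 32, 18, 1.
The distinct values are {0, 1, 2, 3, 4, 6, 7, 8, 9, 12, 14, 16, 17, 18, 21, 24, 25, 27, 28, 32, 34, 36, 37, 42}; there are 24 of them.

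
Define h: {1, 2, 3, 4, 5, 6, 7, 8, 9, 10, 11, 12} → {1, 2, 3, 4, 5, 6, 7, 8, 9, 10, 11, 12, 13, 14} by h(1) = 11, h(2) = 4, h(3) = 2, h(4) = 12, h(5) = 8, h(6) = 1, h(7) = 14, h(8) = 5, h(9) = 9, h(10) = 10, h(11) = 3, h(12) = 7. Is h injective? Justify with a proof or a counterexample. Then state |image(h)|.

12

The values h(1), …, h(12) are 11, 4, 2, 12, 8, 1, 14, 5, 9, 10, 3, 7 — all distinct.
So h(s) = h(t) only when s = t, and h is injective.
The image of h is {1, 2, 3, 4, 5, 7, 8, 9, 10, 11, 12, 14}, which has 12 elements.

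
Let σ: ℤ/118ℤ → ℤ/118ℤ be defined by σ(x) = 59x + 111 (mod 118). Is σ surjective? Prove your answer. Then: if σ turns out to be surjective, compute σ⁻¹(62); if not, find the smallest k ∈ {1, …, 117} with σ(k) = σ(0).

2

Recall: σ is surjective if every y in the codomain equals σ(x) for some x in the domain.
Since gcd(59, 118) = 59, we have 59x ≡ 0 (mod 59) for all x, so σ(x) ≡ 52 (mod 59).
But 0 ≢ 52 (mod 59), so 0 ∈ ℤ/118ℤ has no preimage. Thus σ is not surjective.
Since σ is not surjective, we find the least positive k with σ(k) = σ(0): this means 59k ≡ 0 (mod 118), i.e. 118 ∣ 59k. Since gcd(59, 118) = 59, dividing through by 59 this holds exactly when 2 ∣ k.
The smallest positive such k is 2.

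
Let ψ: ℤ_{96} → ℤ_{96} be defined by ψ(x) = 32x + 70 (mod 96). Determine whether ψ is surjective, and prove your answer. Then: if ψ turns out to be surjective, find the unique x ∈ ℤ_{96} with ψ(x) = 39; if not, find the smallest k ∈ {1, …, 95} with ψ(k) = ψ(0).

Since gcd(32, 96) = 32, we have 32x ≡ 0 (mod 32) for all x, so ψ(x) ≡ 6 (mod 32).
But 0 ≢ 6 (mod 32), so 0 ∈ ℤ_{96} has no preimage. So ψ is not surjective.
Since ψ is not surjective, we find the least positive k with ψ(k) = ψ(0): this means 32k ≡ 0 (mod 96), i.e. 96 ∣ 32k. Since gcd(32, 96) = 32, dividing through by 32 this holds exactly when 3 ∣ k.
The smallest positive such k is 3.

3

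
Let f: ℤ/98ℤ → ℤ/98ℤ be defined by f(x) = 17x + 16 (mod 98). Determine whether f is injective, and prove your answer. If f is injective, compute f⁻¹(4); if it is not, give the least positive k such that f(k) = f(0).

Recall: injectivity means: for all x_1, x_2 in the domain, f(x_1) = f(x_2) implies x_1 = x_2.
Suppose f(x_1) = f(x_2) in ℤ/98ℤ. Then 17x_1 + 16 ≡ 17x_2 + 16 (mod 98), therefore 17(x_1 − x_2) ≡ 0 (mod 98).
Since gcd(17, 98) = 1, 17 is invertible modulo 98, so x_1 − x_2 ≡ 0 (mod 98), i.e. x_1 = x_2.
Therefore f is injective.
We now compute 17⁻¹ mod 98 explicitly. Euclid's algorithm: 98 = 5·17 + 13, 17 = 1·13 + 4, 13 = 3·4 + 1; back-substituting gives 1 = 75·17 − 13·98, so 17⁻¹ ≡ 75 (mod 98).
Since f is injective, we find f⁻¹(4): we need 17x ≡ 4 − 16 ≡ 86 (mod 98). Using 17⁻¹ = 75: x ≡ 75·86 = 6450 = 65·98 + 80, so x = 80.
Check: f(80) = 17·80 + 16 = 1376 = 14·98 + 4 ≡ 4 (mod 98).

80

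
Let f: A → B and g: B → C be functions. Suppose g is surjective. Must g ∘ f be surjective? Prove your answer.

No. Take A = {1}, B = C = {1, 2, 3}, f(1) = 1, and g = identity (surjective).
Then (g ∘ f)(1) = 1, and 3 ∈ C has no preimage under g ∘ f, so g ∘ f is not surjective.

not surjective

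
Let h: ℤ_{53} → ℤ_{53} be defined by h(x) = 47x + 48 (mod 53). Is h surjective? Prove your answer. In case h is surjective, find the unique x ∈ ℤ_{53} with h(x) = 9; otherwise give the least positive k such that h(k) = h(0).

33

Recall that surjectivity means every element of the codomain has a preimage under h.
Since gcd(47, 53) = 1, 47 is invertible modulo 53. Euclid's algorithm: 53 = 1·47 + 6, 47 = 7·6 + 5, 6 = 1·5 + 1; back-substituting gives 1 = 44·47 − 39·53, so 47⁻¹ ≡ 44 (mod 53).
For any y ∈ ℤ_{53}, x = 44(y − 48) mod 53 satisfies h(x) = 47·44(y − 48) + 48 ≡ y (since 47·44 ≡ 1 mod 53). So every y has a preimage.
Therefore h is surjective.
Since h is surjective, we compute h⁻¹(9): solve 47x + 48 ≡ 9 (mod 53), i.e. 47x ≡ 14 (mod 53).
Multiplying by 47⁻¹ = 44 gives x ≡ 44·14 = 616 = 11·53 + 33 ≡ 33 (mod 53).
Check: h(33) = 47·33 + 48 = 1599 = 30·53 + 9 ≡ 9 (mod 53).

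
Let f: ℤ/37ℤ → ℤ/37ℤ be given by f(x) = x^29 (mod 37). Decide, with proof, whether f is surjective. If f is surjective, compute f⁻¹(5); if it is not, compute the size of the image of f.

Since 37 is prime, the nonzero elements of ℤ/37ℤ form a cyclic group of order 36.
As gcd(29, 36) = 1, raising to the 29th power is a bijection on this group: if u^29 ≡ v^29 then (uv^{−1})^29 = 1, and the only element of order dividing gcd(29, 36) = 1 is 1, so u = v.
With f(0) = 0 this makes f injective on all of ℤ/37ℤ, hence bijective (finite equal-size domain and codomain). In particular f is surjective.
Since f is surjective, we find the preimage of 5. The inverse of x ↦ x^29 on (ℤ/37ℤ)^× is x ↦ x^5, because 29·5 = 145 = 4·36 + 1 ≡ 1 (mod 36) and x^{36} = 1 for x ≠ 0 (Fermat). So f⁻¹(5) = 5^5 mod 37.
Repeated squaring mod 37: 5^1 ≡ 5, 5^2 ≡ 5² = 25, 5^4 ≡ 25² = 625 ≡ 33. Since 5 = 4 + 1, 5^5 ≡ 33·5: 33·5 = 165 ≡ 17. So 5^5 ≡ 17 (mod 37).
Hence f⁻¹(5) = 17.

17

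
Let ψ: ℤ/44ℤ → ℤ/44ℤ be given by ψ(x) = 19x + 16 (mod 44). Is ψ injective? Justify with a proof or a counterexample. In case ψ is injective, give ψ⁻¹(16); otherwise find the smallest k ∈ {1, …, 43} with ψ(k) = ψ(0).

0

Suppose ψ(a) = ψ(b) in ℤ/44ℤ. Then 19a + 16 ≡ 19b + 16 (mod 44), therefore 19(a − b) ≡ 0 (mod 44).
Since gcd(19, 44) = 1, 19 is invertible modulo 44, therefore a − b ≡ 0 (mod 44), i.e. a = b.
So ψ is injective.
We now compute 19⁻¹ mod 44 explicitly. Euclid's algorithm: 44 = 2·19 + 6, 19 = 3·6 + 1; back-substituting gives 1 = 7·19 − 3·44, so 19⁻¹ ≡ 7 (mod 44).
Since ψ is injective, we compute ψ⁻¹(16): solve 19x + 16 ≡ 16 (mod 44), i.e. 19x ≡ 0 (mod 44).
Multiplying by 19⁻¹ = 7 gives x ≡ 7·0 = 0 ≡ 0 (mod 44).
Check: ψ(0) = 19·0 + 16 = 16 ≡ 16 (mod 44).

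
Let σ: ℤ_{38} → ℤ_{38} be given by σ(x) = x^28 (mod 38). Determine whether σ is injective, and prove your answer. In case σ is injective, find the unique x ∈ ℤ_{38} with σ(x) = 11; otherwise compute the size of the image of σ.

σ(18): Repeated squaring mod 38: 18^1 ≡ 18, 18^2 ≡ 18² = 324 ≡ 20, 18^4 ≡ 20² = 400 ≡ 20, 18^8 ≡ 20² = 400 ≡ 20, 18^16 ≡ 20² = 400 ≡ 20. Since 28 = 16 + 8 + 4, 18^28 ≡ 20·20·20: 20·20 = 400 ≡ 20, then 20·20 = 400 ≡ 20. So 18^28 ≡ 20 (mod 38).
σ(20): Repeated squaring mod 38: 20^1 ≡ 20, 20^2 ≡ 20² = 400 ≡ 20, 20^4 ≡ 20² = 400 ≡ 20, 20^8 ≡ 20² = 400 ≡ 20, 20^16 ≡ 20² = 400 ≡ 20. Since 28 = 16 + 8 + 4, 20^28 ≡ 20·20·20: 20·20 = 400 ≡ 20, then 20·20 = 400 ≡ 20. So 20^28 ≡ 20 (mod 38).
So σ(18) = σ(20) = 20 while 18 ≠ 20, therefore σ is not injective.
Since σ is not injective, we determine |image(σ)|. Computing x^28 mod 38 for each x (by repeated squaring, reducing mod 38 at every step), the values σ(0), σ(1), …, σ(37) are: 0, 1, 36, 35, 4, 5, 6, 7, 30, 9, 28, 11, 26, 25, 24, 23, 16, 17, 20, 19, 20, 17, 16, 23, 24, 25, 26, 11, 28, 9, 30, 7, 6, 5, 4, 35, 36, 1.
The distinct values are {0, 1, 4, 5, 6, 7, 9, 11, 16, 17, 19, 20, 23, 24, 25, 26, 28, 30, 35, 36}; there are 20 of them.

20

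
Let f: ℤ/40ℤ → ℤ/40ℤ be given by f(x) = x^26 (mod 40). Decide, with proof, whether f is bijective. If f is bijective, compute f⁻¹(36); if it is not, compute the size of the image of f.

6

f(4): Repeated squaring mod 40: 4^1 ≡ 4, 4^2 ≡ 4² = 16, 4^4 ≡ 16² = 256 ≡ 16, 4^8 ≡ 16² = 256 ≡ 16, 4^16 ≡ 16² = 256 ≡ 16. Since 26 = 16 + 8 + 2, 4^26 ≡ 16·16·16: 16·16 = 256 ≡ 16, then 16·16 = 256 ≡ 16. So 4^26 ≡ 16 (mod 40).
f(6): Repeated squaring mod 40: 6^1 ≡ 6, 6^2 ≡ 6² = 36, 6^4 ≡ 36² = 1296 ≡ 16, 6^8 ≡ 16² = 256 ≡ 16, 6^16 ≡ 16² = 256 ≡ 16. Since 26 = 16 + 8 + 2, 6^26 ≡ 16·16·36: 16·16 = 256 ≡ 16, then 16·36 = 576 ≡ 16. So 6^26 ≡ 16 (mod 40).
So f(4) = f(6) = 16 while 4 ≠ 6, so f is not injective, hence not bijective.
Since f is not bijective, we determine |image(f)|. Computing x^26 mod 40 for each x (by repeated squaring, reducing mod 40 at every step), the values f(0), f(1), …, f(39) are: 0, 1, 24, 9, 16, 25, 16, 9, 24, 1, 0, 1, 24, 9, 16, 25, 16, 9, 24, 1, 0, 1, 24, 9, 16, 25, 16, 9, 24, 1, 0, 1, 24, 9, 16, 25, 16, 9, 24, 1.
The distinct values are {0, 1, 9, 16, 24, 25}; there are 6 of them.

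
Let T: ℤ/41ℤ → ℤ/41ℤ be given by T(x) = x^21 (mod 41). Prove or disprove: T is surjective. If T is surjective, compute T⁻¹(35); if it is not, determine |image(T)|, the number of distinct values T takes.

Since 41 is prime, the nonzero elements of ℤ/41ℤ form a cyclic group of order 40.
As gcd(21, 40) = 1, raising to the 21st power is a bijection on this group: if a^21 ≡ b^21 then (ab^{−1})^21 = 1, and the only element of order dividing gcd(21, 40) = 1 is 1, so a = b.
With T(0) = 0 this makes T injective on all of ℤ/41ℤ, hence bijective (finite equal-size domain and codomain). In particular T is surjective.
Since T is surjective, we find the preimage of 35. The inverse of x ↦ x^21 on (ℤ/41ℤ)^× is x ↦ x^21, because 21·21 = 441 = 11·40 + 1 ≡ 1 (mod 40) and x^{40} = 1 for x ≠ 0 (Fermat). So T⁻¹(35) = 35^21 mod 41.
Repeated squaring mod 41: 35^1 ≡ 35, 35^2 ≡ 35² = 1225 ≡ 36, 35^4 ≡ 36² = 1296 ≡ 25, 35^8 ≡ 25² = 625 ≡ 10, 35^16 ≡ 10² = 100 ≡ 18. Since 21 = 16 + 4 + 1, 35^21 ≡ 18·25·35: 18·25 = 450 ≡ 40, then 40·35 = 1400 ≡ 6. So 35^21 ≡ 6 (mod 41).
Hence T⁻¹(35) = 6.

6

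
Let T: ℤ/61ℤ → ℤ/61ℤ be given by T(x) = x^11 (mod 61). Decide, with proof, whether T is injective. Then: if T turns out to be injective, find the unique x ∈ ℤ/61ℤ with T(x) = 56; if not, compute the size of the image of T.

Since 61 is prime, the nonzero elements of ℤ/61ℤ form a cyclic group of order 60.
As gcd(11, 60) = 1, raising to the 11th power is a bijection on this group: if a^11 ≡ b^11 then (ab^{−1})^11 = 1, and the only element of order dividing gcd(11, 60) = 1 is 1, so a = b.
With T(0) = 0 this makes T injective on all of ℤ/61ℤ, hence bijective (finite equal-size domain and codomain). In particular T is injective.
Since T is injective, we find the preimage of 56. The inverse of x ↦ x^11 on (ℤ/61ℤ)^× is x ↦ x^11, because 11·11 = 121 = 2·60 + 1 ≡ 1 (mod 60) and x^{60} = 1 for x ≠ 0 (Fermat). So T⁻¹(56) = 56^11 mod 61.
Repeated squaring mod 61: 56^1 ≡ 56, 56^2 ≡ 56² = 3136 ≡ 25, 56^4 ≡ 25² = 625 ≡ 15, 56^8 ≡ 15² = 225 ≡ 42. Since 11 = 8 + 2 + 1, 56^11 ≡ 42·25·56: 42·25 = 1050 ≡ 13, then 13·56 = 728 ≡ 57. So 56^11 ≡ 57 (mod 61).
Hence T⁻¹(56) = 57.

57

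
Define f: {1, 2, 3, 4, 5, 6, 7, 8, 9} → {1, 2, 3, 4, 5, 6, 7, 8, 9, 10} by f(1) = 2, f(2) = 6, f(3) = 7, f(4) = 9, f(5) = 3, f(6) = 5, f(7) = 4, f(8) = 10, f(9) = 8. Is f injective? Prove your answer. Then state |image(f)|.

The values f(1), …, f(9) are 2, 6, 7, 9, 3, 5, 4, 10, 8 — all distinct.
So f(s) = f(t) only when s = t, and f is injective.
The image of f is {2, 3, 4, 5, 6, 7, 8, 9, 10}, which has 9 elements.

9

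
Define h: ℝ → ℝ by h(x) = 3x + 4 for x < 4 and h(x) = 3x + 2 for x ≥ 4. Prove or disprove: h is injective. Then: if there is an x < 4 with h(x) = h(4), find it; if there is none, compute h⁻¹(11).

Both pieces are strictly increasing (slopes 3 and 3), so each is injective on its own interval.
The left piece maps (−∞, 4) onto (−∞, 16); the right piece maps [4, ∞) onto [14, ∞).
These images overlap. In particular h(4) = 14 (right piece), and solving 3x + 4 = 14 on the left piece gives x = 10/3 < 4.
So h(10/3) = h(4) with 10/3 ≠ 4, and h is not injective. This x = 10/3 is the requested value below 4.

10/3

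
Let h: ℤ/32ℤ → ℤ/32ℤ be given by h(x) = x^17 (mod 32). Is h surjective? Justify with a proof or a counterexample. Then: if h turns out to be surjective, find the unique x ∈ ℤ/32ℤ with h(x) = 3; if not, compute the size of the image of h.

h(0) = 0^17 = 0.
h(2): Repeated squaring mod 32: 2^1 ≡ 2, 2^2 ≡ 2² = 4, 2^4 ≡ 4² = 16, 2^8 ≡ 16² = 256 ≡ 0, 2^16 ≡ 0² = 0. Since 17 = 16 + 1, 2^17 ≡ 0·2: 0·2 = 0. So 2^17 ≡ 0 (mod 32).
So h(0) = h(2) = 0 while 0 ≠ 2, so h is not injective.
A non-injective map from the 32-element set ℤ/32ℤ to itself takes at most 31 distinct values, so it cannot be surjective. Thus h is not surjective.
Since h is not surjective, we determine |image(h)|. Computing x^17 mod 32 for each x (by repeated squaring, reducing mod 32 at every step), the values h(0), h(1), …, h(31) are: 0, 1, 0, 3, 0, 5, 0, 7, 0, 9, 0, 11, 0, 13, 0, 15, 0, 17, 0, 19, 0, 21, 0, 23, 0, 25, 0, 27, 0, 29, 0, 31.
The distinct values are {0, 1, 3, 5, 7, 9, 11, 13, 15, 17, 19, 21, 23, 25, 27, 29, 31}; there are 17 of them.

17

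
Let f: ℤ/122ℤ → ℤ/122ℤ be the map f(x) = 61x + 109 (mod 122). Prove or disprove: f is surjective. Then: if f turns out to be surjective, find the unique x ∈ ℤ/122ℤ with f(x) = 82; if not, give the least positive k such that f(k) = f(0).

2

Since gcd(61, 122) = 61, we have 61x ≡ 0 (mod 61) for all x, so f(x) ≡ 48 (mod 61).
But 0 ≢ 48 (mod 61), so 0 ∈ ℤ/122ℤ has no preimage. So f is not surjective.
Since f is not surjective, we find the least positive k with f(k) = f(0): this means 61k ≡ 0 (mod 122), i.e. 122 ∣ 61k. Since gcd(61, 122) = 61, dividing through by 61 this holds exactly when 2 ∣ k.
The smallest positive such k is 2.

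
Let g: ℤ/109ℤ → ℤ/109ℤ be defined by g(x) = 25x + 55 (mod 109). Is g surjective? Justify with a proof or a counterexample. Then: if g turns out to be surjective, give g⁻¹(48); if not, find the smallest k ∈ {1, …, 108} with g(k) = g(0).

100

By definition, surjectivity means every element of the codomain has a preimage under g.
Since gcd(25, 109) = 1, 25 is invertible modulo 109. Euclid's algorithm: 109 = 4·25 + 9, 25 = 2·9 + 7, 9 = 1·7 + 2, 7 = 3·2 + 1; back-substituting gives 1 = 48·25 − 11·109, so 25⁻¹ ≡ 48 (mod 109).
For any y ∈ ℤ/109ℤ, x = 48(y − 55) mod 109 satisfies g(x) = 25·48(y − 55) + 55 ≡ y (since 25·48 ≡ 1 mod 109). So every y has a preimage.
So g is surjective.
Since g is surjective, we find g⁻¹(48): we need 25x ≡ 48 − 55 ≡ 102 (mod 109). Using 25⁻¹ = 48: x ≡ 48·102 = 4896 = 44·109 + 100, so x = 100.
Check: g(100) = 25·100 + 55 = 2555 = 23·109 + 48 ≡ 48 (mod 109).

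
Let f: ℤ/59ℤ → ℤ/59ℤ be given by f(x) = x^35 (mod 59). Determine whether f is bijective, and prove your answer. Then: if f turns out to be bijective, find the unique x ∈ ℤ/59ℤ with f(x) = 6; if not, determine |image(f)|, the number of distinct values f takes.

Since 59 is prime, the nonzero elements of ℤ/59ℤ form a cyclic group of order 58.
As gcd(35, 58) = 1, raising to the 35th power is a bijection on this group: if x_1^35 ≡ x_2^35 then (x_1x_2^{−1})^35 = 1, and the only element of order dividing gcd(35, 58) = 1 is 1, so x_1 = x_2.
With f(0) = 0 this makes f injective on all of ℤ/59ℤ, hence bijective (finite equal-size domain and codomain). In particular f is bijective.
Since f is bijective, we find the preimage of 6. The inverse of x ↦ x^35 on (ℤ/59ℤ)^× is x ↦ x^5, because 35·5 = 175 = 3·58 + 1 ≡ 1 (mod 58) and x^{58} = 1 for x ≠ 0 (Fermat). So f⁻¹(6) = 6^5 mod 59.
Repeated squaring mod 59: 6^1 ≡ 6, 6^2 ≡ 6² = 36, 6^4 ≡ 36² = 1296 ≡ 57. Since 5 = 4 + 1, 6^5 ≡ 57·6: 57·6 = 342 ≡ 47. So 6^5 ≡ 47 (mod 59).
Hence f⁻¹(6) = 47.

47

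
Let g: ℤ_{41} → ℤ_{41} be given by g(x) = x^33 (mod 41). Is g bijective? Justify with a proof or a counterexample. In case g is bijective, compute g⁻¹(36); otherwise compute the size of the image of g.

20

Since 41 is prime, the nonzero elements of ℤ_{41} form a cyclic group of order 40.
As gcd(33, 40) = 1, raising to the 33rd power is a bijection on this group: if u^33 ≡ v^33 then (uv^{−1})^33 = 1, and the only element of order dividing gcd(33, 40) = 1 is 1, so u = v.
With g(0) = 0 this makes g injective on all of ℤ_{41}, hence bijective (finite equal-size domain and codomain). In particular g is bijective.
Since g is bijective, we find the preimage of 36. The inverse of x ↦ x^33 on (ℤ_{41})^× is x ↦ x^17, because 33·17 = 561 = 14·40 + 1 ≡ 1 (mod 40) and x^{40} = 1 for x ≠ 0 (Fermat). So g⁻¹(36) = 36^17 mod 41.
Repeated squaring mod 41: 36^1 ≡ 36, 36^2 ≡ 36² = 1296 ≡ 25, 36^4 ≡ 25² = 625 ≡ 10, 36^8 ≡ 10² = 100 ≡ 18, 36^16 ≡ 18² = 324 ≡ 37. Since 17 = 16 + 1, 36^17 ≡ 37·36: 37·36 = 1332 ≡ 20. So 36^17 ≡ 20 (mod 41).
Hence g⁻¹(36) = 20.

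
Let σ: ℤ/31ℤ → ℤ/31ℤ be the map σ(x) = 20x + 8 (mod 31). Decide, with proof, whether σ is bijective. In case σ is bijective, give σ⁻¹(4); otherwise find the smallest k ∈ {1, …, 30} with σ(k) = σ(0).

6

Recall: injectivity means: for all s, t in the domain, σ(s) = σ(t) implies s = t.
Suppose σ(s) = σ(t) in ℤ/31ℤ. Then 20s + 8 ≡ 20t + 8 (mod 31), hence 20(s − t) ≡ 0 (mod 31).
Since gcd(20, 31) = 1, 20 is invertible modulo 31, hence s − t ≡ 0 (mod 31), i.e. s = t.
We now compute 20⁻¹ mod 31 explicitly. Euclid's algorithm: 31 = 1·20 + 11, 20 = 1·11 + 9, 11 = 1·9 + 2, 9 = 4·2 + 1; back-substituting gives 1 = 14·20 − 9·31, so 20⁻¹ ≡ 14 (mod 31).
Then y ↦ 14(y − 8) is a two-sided inverse to σ, so every y ∈ ℤ/31ℤ has a preimage.
So σ is bijective.
Since σ is bijective, we compute σ⁻¹(4): solve 20x + 8 ≡ 4 (mod 31), i.e. 20x ≡ 27 (mod 31).
Multiplying by 20⁻¹ = 14 gives x ≡ 14·27 = 378 = 12·31 + 6 ≡ 6 (mod 31).
Check: σ(6) = 20·6 + 8 = 128 = 4·31 + 4 ≡ 4 (mod 31).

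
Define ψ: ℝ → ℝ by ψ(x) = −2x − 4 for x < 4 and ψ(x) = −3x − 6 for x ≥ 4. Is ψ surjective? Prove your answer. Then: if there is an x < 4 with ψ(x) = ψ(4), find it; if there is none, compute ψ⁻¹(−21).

5

Both pieces are strictly decreasing (slopes −2 and −3), so each is injective on its own interval.
The left piece maps (−∞, 4) onto (−12, ∞); the right piece maps [4, ∞) onto (−∞, −18].
The union (−12, ∞) ∪ (−∞, −18] omits the interval between −12 and −18; in particular −12 has no preimage. So ψ is not surjective.
Because the two images are disjoint, no x < 4 has ψ(x) = ψ(4), so we compute ψ⁻¹(−21): −21 lies in (−∞, −18], so solve −3x − 6 = −21: x = (−21 + 6)/(−3) = 5.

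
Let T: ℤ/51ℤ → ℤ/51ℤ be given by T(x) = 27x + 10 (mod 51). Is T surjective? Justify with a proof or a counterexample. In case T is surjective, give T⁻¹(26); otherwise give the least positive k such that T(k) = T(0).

17

Recall that T is surjective if every y in the codomain equals T(x) for some x in the domain.
Since gcd(27, 51) = 3, we have 27x ≡ 0 (mod 3) for all x, so T(x) ≡ 1 (mod 3).
But 0 ≢ 1 (mod 3), so 0 ∈ ℤ/51ℤ has no preimage. Therefore T is not surjective.
Since T is not surjective, we find the least positive k with T(k) = T(0): this means 27k ≡ 0 (mod 51), i.e. 51 ∣ 27k. Since gcd(27, 51) = 3, dividing through by 3 this holds exactly when 17 ∣ 9k, and as gcd(9, 17) = 1, exactly when 17 ∣ k.
The smallest positive such k is 17.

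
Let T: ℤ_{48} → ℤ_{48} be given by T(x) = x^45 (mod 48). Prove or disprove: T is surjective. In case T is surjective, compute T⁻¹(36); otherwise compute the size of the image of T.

27

T(0) = 0^45 = 0.
T(6): Repeated squaring mod 48: 6^1 ≡ 6, 6^2 ≡ 6² = 36, 6^4 ≡ 36² = 1296 ≡ 0, 6^8 ≡ 0² = 0, 6^16 ≡ 0² = 0, 6^32 ≡ 0² = 0. Since 45 = 32 + 8 + 4 + 1, 6^45 ≡ 0·0·0·6: 0·0 = 0, then 0·0 = 0, then 0·6 = 0. So 6^45 ≡ 0 (mod 48).
So T(0) = T(6) = 0 while 0 ≠ 6, so T is not injective.
A non-injective map from the 48-element set ℤ_{48} to itself takes at most 47 distinct values, so it cannot be surjective. Thus T is not surjective.
Since T is not surjective, we determine |image(T)|. Computing x^45 mod 48 for each x (by repeated squaring, reducing mod 48 at every step), the values T(0), T(1), …, T(47) are: 0, 1, 32, 3, 16, 5, 0, 7, 32, 9, 16, 11, 0, 13, 32, 15, 16, 17, 0, 19, 32, 21, 16, 23, 0, 25, 32, 27, 16, 29, 0, 31, 32, 33, 16, 35, 0, 37, 32, 39, 16, 41, 0, 43, 32, 45, 16, 47.
The distinct values are {0, 1, 3, 5, 7, 9, 11, 13, 15, 16, 17, 19, 21, 23, 25, 27, 29, 31, 32, 33, 35, 37, 39, 41, 43, 45, 47}; there are 27 of them.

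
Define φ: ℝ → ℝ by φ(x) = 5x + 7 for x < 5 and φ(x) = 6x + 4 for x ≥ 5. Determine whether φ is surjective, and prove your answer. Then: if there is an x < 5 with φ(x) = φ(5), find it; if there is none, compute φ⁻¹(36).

Both pieces are strictly increasing (slopes 5 and 6), so each is injective on its own interval.
The left piece maps (−∞, 5) onto (−∞, 32); the right piece maps [5, ∞) onto [34, ∞).
The union (−∞, 32) ∪ [34, ∞) omits the interval between 32 and 34; in particular 32 has no preimage. So φ is not surjective.
Because the two images are disjoint, no x < 5 has φ(x) = φ(5), so we compute φ⁻¹(36): 36 lies in [34, ∞), so solve 6x + 4 = 36: x = (36 − 4)/6 = 16/3.

16/3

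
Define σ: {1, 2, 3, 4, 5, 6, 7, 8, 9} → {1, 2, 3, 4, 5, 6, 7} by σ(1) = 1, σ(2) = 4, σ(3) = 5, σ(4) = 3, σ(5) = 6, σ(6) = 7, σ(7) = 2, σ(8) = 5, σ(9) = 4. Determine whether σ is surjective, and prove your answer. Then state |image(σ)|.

7

Every element of the codomain has a preimage: 1 = σ(1), 2 = σ(7), 3 = σ(4), 4 = σ(2), 5 = σ(3), 6 = σ(5), 7 = σ(6).
Thus σ is surjective.
The image of σ is {1, 2, 3, 4, 5, 6, 7}, which has 7 elements.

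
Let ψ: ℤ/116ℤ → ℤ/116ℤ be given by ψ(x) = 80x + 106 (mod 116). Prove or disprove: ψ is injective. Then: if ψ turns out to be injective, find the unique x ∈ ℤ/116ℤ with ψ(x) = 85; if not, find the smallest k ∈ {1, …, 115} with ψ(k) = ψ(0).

29

Recall: injectivity means: for all u, v in the domain, ψ(u) = ψ(v) implies u = v.
We have gcd(80, 116) = 4 > 1. Taking u = 0 and v = 29: ψ(0) = 106 and ψ(29) = 80·29 + 106 = 2426 ≡ 106 (mod 116).
So ψ(0) = ψ(29) while 0 ≠ 29, hence ψ is not injective.
Since ψ is not injective, we find the least positive k with ψ(k) = ψ(0): this means 80k ≡ 0 (mod 116), i.e. 116 ∣ 80k. Since gcd(80, 116) = 4, dividing through by 4 this holds exactly when 29 ∣ 20k, and as gcd(20, 29) = 1, exactly when 29 ∣ k.
The smallest positive such k is 29.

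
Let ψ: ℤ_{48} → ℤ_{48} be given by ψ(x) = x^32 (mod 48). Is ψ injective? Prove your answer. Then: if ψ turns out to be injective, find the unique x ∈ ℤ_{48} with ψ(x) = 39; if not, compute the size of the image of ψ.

ψ(2): Repeated squaring mod 48: 2^1 ≡ 2, 2^2 ≡ 2² = 4, 2^4 ≡ 4² = 16, 2^8 ≡ 16² = 256 ≡ 16, 2^16 ≡ 16² = 256 ≡ 16, 2^32 ≡ 16² = 256 ≡ 16. So 2^32 ≡ 16 (mod 48).
ψ(4): Repeated squaring mod 48: 4^1 ≡ 4, 4^2 ≡ 4² = 16, 4^4 ≡ 16² = 256 ≡ 16, 4^8 ≡ 16² = 256 ≡ 16, 4^16 ≡ 16² = 256 ≡ 16, 4^32 ≡ 16² = 256 ≡ 16. So 4^32 ≡ 16 (mod 48).
So ψ(2) = ψ(4) = 16 while 2 ≠ 4, therefore ψ is not injective.
Since ψ is not injective, we determine |image(ψ)|. Computing x^32 mod 48 for each x (by repeated squaring, reducing mod 48 at every step), the values ψ(0), ψ(1), …, ψ(47) are: 0, 1, 16, 33, 16, 1, 0, 1, 16, 33, 16, 1, 0, 1, 16, 33, 16, 1, 0, 1, 16, 33, 16, 1, 0, 1, 16, 33, 16, 1, 0, 1, 16, 33, 16, 1, 0, 1, 16, 33, 16, 1, 0, 1, 16, 33, 16, 1.
The distinct values are {0, 1, 16, 33}; there are 4 of them.

4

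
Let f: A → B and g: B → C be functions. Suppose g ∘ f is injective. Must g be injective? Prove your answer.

not injective

No. Take A = {0}, B = {0, 1, 2}, C = {0, 1, 2}, f(a) = a for each a ∈ A, and g(b) = 1 if b ∈ {1, 2} else g(b) = b.
Then g ∘ f = f is injective (A ⊂ B and f is the inclusion), but g(1) = g(2) = 1 with 1 ≠ 2, so g is not injective.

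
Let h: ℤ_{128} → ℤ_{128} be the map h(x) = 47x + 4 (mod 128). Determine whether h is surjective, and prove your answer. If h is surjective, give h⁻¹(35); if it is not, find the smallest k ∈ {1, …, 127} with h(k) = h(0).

Since gcd(47, 128) = 1, 47 is invertible modulo 128. Euclid's algorithm: 128 = 2·47 + 34, 47 = 1·34 + 13, 34 = 2·13 + 8, 13 = 1·8 + 5, 8 = 1·5 + 3, 5 = 1·3 + 2, 3 = 1·2 + 1; back-substituting gives 1 = 79·47 − 29·128, so 47⁻¹ ≡ 79 (mod 128).
For any y ∈ ℤ_{128}, x = 79(y − 4) mod 128 satisfies h(x) = 47·79(y − 4) + 4 ≡ y (since 47·79 ≡ 1 mod 128). So every y has a preimage.
So h is surjective.
Since h is surjective, we find h⁻¹(35): we need 47x ≡ 35 − 4 ≡ 31 (mod 128). Using 47⁻¹ = 79: x ≡ 79·31 = 2449 = 19·128 + 17, so x = 17.
Check: h(17) = 47·17 + 4 = 803 = 6·128 + 35 ≡ 35 (mod 128).

17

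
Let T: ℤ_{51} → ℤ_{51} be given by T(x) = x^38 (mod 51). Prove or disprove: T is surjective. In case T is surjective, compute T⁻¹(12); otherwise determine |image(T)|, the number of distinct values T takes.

18

T(7): Repeated squaring mod 51: 7^1 ≡ 7, 7^2 ≡ 7² = 49, 7^4 ≡ 49² = 2401 ≡ 4, 7^8 ≡ 4² = 16, 7^16 ≡ 16² = 256 ≡ 1, 7^32 ≡ 1² = 1. Since 38 = 32 + 4 + 2, 7^38 ≡ 1·4·49: 1·4 = 4, then 4·49 = 196 ≡ 43. So 7^38 ≡ 43 (mod 51).
T(10): Repeated squaring mod 51: 10^1 ≡ 10, 10^2 ≡ 10² = 100 ≡ 49, 10^4 ≡ 49² = 2401 ≡ 4, 10^8 ≡ 4² = 16, 10^16 ≡ 16² = 256 ≡ 1, 10^32 ≡ 1² = 1. Since 38 = 32 + 4 + 2, 10^38 ≡ 1·4·49: 1·4 = 4, then 4·49 = 196 ≡ 43. So 10^38 ≡ 43 (mod 51).
So T(7) = T(10) = 43 while 7 ≠ 10, thus T is not injective.
A non-injective map from the 51-element set ℤ_{51} to itself takes at most 50 distinct values, so it cannot be surjective. Therefore T is not surjective.
Since T is not surjective, we determine |image(T)|. Computing x^38 mod 51 for each x (by repeated squaring, reducing mod 51 at every step), the values T(0), T(1), …, T(50) are: 0, 1, 13, 15, 16, 19, 42, 43, 4, 21, 43, 25, 36, 16, 49, 30, 1, 34, 18, 13, 49, 33, 19, 25, 9, 4, 4, 9, 25, 19, 33, 49, 13, 18, 34, 1, 30, 49, 16, 36, 25, 43, 21, 4, 43, 42, 19, 16, 15, 13, 1.
The distinct values are {0, 1, 4, 9, 13, 15, 16, 18, 19, 21, 25, 30, 33, 34, 36, 42, 43, 49}; there are 18 of them.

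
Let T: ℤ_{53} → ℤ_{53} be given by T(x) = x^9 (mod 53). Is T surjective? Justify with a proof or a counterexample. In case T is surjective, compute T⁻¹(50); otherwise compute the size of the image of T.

Since 53 is prime, the nonzero elements of ℤ_{53} form a cyclic group of order 52.
As gcd(9, 52) = 1, raising to the 9th power is a bijection on this group: if x_1^9 ≡ x_2^9 then (x_1x_2^{−1})^9 = 1, and the only element of order dividing gcd(9, 52) = 1 is 1, so x_1 = x_2.
With T(0) = 0 this makes T injective on all of ℤ_{53}, hence bijective (finite equal-size domain and codomain). In particular T is surjective.
Since T is surjective, we find the preimage of 50. The inverse of x ↦ x^9 on (ℤ_{53})^× is x ↦ x^29, because 9·29 = 261 = 5·52 + 1 ≡ 1 (mod 52) and x^{52} = 1 for x ≠ 0 (Fermat). So T⁻¹(50) = 50^29 mod 53.
Repeated squaring mod 53: 50^1 ≡ 50, 50^2 ≡ 50² = 2500 ≡ 9, 50^4 ≡ 9² = 81 ≡ 28, 50^8 ≡ 28² = 784 ≡ 42, 50^16 ≡ 42² = 1764 ≡ 15. Since 29 = 16 + 8 + 4 + 1, 50^29 ≡ 15·42·28·50: 15·42 = 630 ≡ 47, then 47·28 = 1316 ≡ 44, then 44·50 = 2200 ≡ 27. So 50^29 ≡ 27 (mod 53).
Hence T⁻¹(50) = 27.

27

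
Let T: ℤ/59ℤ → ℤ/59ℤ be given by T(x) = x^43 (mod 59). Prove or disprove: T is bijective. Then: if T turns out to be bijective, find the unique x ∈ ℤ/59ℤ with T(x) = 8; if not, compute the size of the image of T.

47

Since 59 is prime, the nonzero elements of ℤ/59ℤ form a cyclic group of order 58.
As gcd(43, 58) = 1, raising to the 43rd power is a bijection on this group: if u^43 ≡ v^43 then (uv^{−1})^43 = 1, and the only element of order dividing gcd(43, 58) = 1 is 1, so u = v.
With T(0) = 0 this makes T injective on all of ℤ/59ℤ, hence bijective (finite equal-size domain and codomain). In particular T is bijective.
Since T is bijective, we find the preimage of 8. The inverse of x ↦ x^43 on (ℤ/59ℤ)^× is x ↦ x^27, because 43·27 = 1161 = 20·58 + 1 ≡ 1 (mod 58) and x^{58} = 1 for x ≠ 0 (Fermat). So T⁻¹(8) = 8^27 mod 59.
Repeated squaring mod 59: 8^1 ≡ 8, 8^2 ≡ 8² = 64 ≡ 5, 8^4 ≡ 5² = 25, 8^8 ≡ 25² = 625 ≡ 35, 8^16 ≡ 35² = 1225 ≡ 45. Since 27 = 16 + 8 + 2 + 1, 8^27 ≡ 45·35·5·8: 45·35 = 1575 ≡ 41, then 41·5 = 205 ≡ 28, then 28·8 = 224 ≡ 47. So 8^27 ≡ 47 (mod 59).
Hence T⁻¹(8) = 47.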